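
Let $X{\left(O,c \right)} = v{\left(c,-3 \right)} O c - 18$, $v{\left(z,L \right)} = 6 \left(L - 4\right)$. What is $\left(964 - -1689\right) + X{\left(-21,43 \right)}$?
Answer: $40561$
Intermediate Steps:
$v{\left(z,L \right)} = -24 + 6 L$ ($v{\left(z,L \right)} = 6 \left(-4 + L\right) = -24 + 6 L$)
$X{\left(O,c \right)} = -18 - 42 O c$ ($X{\left(O,c \right)} = \left(-24 + 6 \left(-3\right)\right) O c - 18 = \left(-24 - 18\right) O c - 18 = - 42 O c - 18 = -18 - 42 O c$)
$\left(964 - -1689\right) + X{\left(-21,43 \right)} = \left(964 - -1689\right) - \left(18 - 37926\right) = \left(964 + 1689\right) + \left(-18 + 37926\right) = 2653 + 37908 = 40561$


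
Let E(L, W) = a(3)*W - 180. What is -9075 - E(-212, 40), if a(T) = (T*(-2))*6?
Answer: -7455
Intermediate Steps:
a(T) = -12*T (a(T) = -2*T*6 = -12*T)
E(L, W) = -180 - 36*W (E(L, W) = (-12*3)*W - 180 = -36*W - 180 = -180 - 36*W)
-9075 - E(-212, 40) = -9075 - (-180 - 36*40) = -9075 - (-180 - 1440) = -9075 - 1*(-1620) = -9075 + 1620 = -7455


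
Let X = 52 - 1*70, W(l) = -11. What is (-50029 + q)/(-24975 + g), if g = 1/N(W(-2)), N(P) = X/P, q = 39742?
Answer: 185166/449539 ≈ 0.41190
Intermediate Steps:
X = -18 (X = 52 - 70 = -18)
N(P) = -18/P
g = 11/18 (g = 1/(-18/(-11)) = 1/(-18*(-1/11)) = 1/(18/11) = 11/18 ≈ 0.61111)
(-50029 + q)/(-24975 + g) = (-50029 + 39742)/(-24975 + 11/18) = -10287/(-449539/18) = -10287*(-18/449539) = 185166/449539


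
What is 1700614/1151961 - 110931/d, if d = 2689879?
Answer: 4446657700015/3098635702719 ≈ 1.4350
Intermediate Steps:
1700614/1151961 - 110931/d = 1700614/1151961 - 110931/2689879 = 4446657700015/3098635702719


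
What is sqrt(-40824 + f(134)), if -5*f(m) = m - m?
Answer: 54*I*sqrt(14) ≈ 202.05*I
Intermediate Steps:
f(m) = 0 (f(m) = -(m - m)/5 = -1/5*0 = 0)
sqrt(-40824 + f(134)) = sqrt(-40824 + 0) = sqrt(-40824) = 54*I*sqrt(14)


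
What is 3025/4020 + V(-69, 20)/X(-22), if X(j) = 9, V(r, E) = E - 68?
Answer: -3683/804 ≈ -4.5808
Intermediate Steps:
V(r, E) = -68 + E
3025/4020 + V(-69, 20)/X(-22) = 3025/4020 + (-68 + 20)/9 = 3025*(1/4020) - 48*⅑ = 605/804 - 16/3 = -3683/804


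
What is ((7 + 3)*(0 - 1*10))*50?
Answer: -5000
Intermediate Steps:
((7 + 3)*(0 - 1*10))*50 = (10*(0 - 10))*50 = (10*(-10))*50 = -100*50 = -5000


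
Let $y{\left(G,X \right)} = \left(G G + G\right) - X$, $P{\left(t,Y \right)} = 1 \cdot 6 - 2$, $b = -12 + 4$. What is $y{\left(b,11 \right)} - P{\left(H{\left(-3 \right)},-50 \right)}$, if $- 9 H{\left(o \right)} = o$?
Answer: $41$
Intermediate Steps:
$b = -8$
$H{\left(o \right)} = - \frac{o}{9}$
$P{\left(t,Y \right)} = 4$ ($P{\left(t,Y \right)} = 6 - 2 = 4$)
$y{\left(G,X \right)} = G + G^{2} - X$ ($y{\left(G,X \right)} = \left(G^{2} + G\right) - X = \left(G + G^{2}\right) - X = G + G^{2} - X$)
$y{\left(b,11 \right)} - P{\left(H{\left(-3 \right)},-50 \right)} = \left(-8 + \left(-8\right)^{2} - 11\right) - 4 = \left(-8 + 64 - 11\right) - 4 = 45 - 4 = 41$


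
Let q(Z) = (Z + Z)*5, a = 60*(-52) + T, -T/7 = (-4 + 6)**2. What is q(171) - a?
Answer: 4858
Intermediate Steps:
T = -28 (T = -7*(-4 + 6)**2 = -7*2**2 = -7*4 = -28)
a = -3148 (a = 60*(-52) - 28 = -3120 - 28 = -3148)
q(Z) = 10*Z (q(Z) = (2*Z)*5 = 10*Z)
q(171) - a = 10*171 - 1*(-3148) = 1710 + 3148 = 4858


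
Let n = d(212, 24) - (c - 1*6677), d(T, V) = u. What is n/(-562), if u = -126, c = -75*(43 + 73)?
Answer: -15251/562 ≈ -27.137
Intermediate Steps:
c = -8700 (c = -75*116 = -8700)
d(T, V) = -126
n = 15251 (n = -126 - (-8700 - 1*6677) = -126 - (-8700 - 6677) = -126 - 1*(-15377) = -126 + 15377 = 15251)
n/(-562) = 15251/(-562) = 15251*(-1/562) = -15251/562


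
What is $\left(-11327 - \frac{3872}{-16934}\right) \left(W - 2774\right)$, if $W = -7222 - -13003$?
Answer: $- \frac{288382645411}{8467} \approx -3.406 \cdot 10^{7}$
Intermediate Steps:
$W = 5781$ ($W = -7222 + 13003 = 5781$)
$\left(-11327 - \frac{3872}{-16934}\right) \left(W - 2774\right) = \left(-11327 - \frac{3872}{-16934}\right) \left(5781 - 2774\right) = \left(-11327 - - \frac{1936}{8467}\right) 3007 = \left(-11327 + \frac{1936}{8467}\right) 3007 = \left(- \frac{95903773}{8467}\right) 3007 = - \frac{288382645411}{8467}$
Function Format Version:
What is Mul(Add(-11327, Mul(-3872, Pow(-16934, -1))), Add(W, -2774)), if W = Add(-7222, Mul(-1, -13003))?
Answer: Rational(-288382645411, 8467) ≈ -3.4060e+7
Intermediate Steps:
W = 5781 (W = Add(-7222, 13003) = 5781)
Mul(Add(-11327, Mul(-3872, Pow(-16934, -1))), Add(W, -2774)) = Mul(Add(-11327, Mul(-3872, Pow(-16934, -1))), Add(5781, -2774)) = Mul(Add(-11327, Mul(-3872, Rational(-1, 16934))), 3007) = Mul(Add(-11327, Rational(1936, 8467)), 3007) = Mul(Rational(-95903773, 8467), 3007) = Rational(-288382645411, 8467)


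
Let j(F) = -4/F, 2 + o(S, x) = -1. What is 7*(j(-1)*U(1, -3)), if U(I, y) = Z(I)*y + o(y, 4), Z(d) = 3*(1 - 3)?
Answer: 420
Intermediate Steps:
o(S, x) = -3 (o(S, x) = -2 - 1 = -3)
Z(d) = -6 (Z(d) = 3*(-2) = -6)
U(I, y) = -3 - 6*y (U(I, y) = -6*y - 3 = -3 - 6*y)
7*(j(-1)*U(1, -3)) = 7*((-4/(-1))*(-3 - 6*(-3))) = 7*((-4*(-1))*(-3 + 18)) = 7*(4*15) = 7*60 = 420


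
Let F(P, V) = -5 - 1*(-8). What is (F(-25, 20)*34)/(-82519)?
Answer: -102/82519 ≈ -0.0012361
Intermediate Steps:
F(P, V) = 3 (F(P, V) = -5 + 8 = 3)
(F(-25, 20)*34)/(-82519) = (3*34)/(-82519) = 102*(-1/82519) = -102/82519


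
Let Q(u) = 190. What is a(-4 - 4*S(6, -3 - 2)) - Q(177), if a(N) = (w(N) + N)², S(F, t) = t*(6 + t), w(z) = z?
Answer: 834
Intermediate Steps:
a(N) = 4*N² (a(N) = (N + N)² = (2*N)² = 4*N²)
a(-4 - 4*S(6, -3 - 2)) - Q(177) = 4*(-4 - 4*(-3 - 2)*(6 + (-3 - 2)))² - 1*190 = 4*(-4 - (-20)*(6 - 5))² - 190 = 4*(-4 - (-20))² - 190 = 4*(-4 - 4*(-5))² - 190 = 4*(-4 + 20)² - 190 = 4*16² - 190 = 4*256 - 190 = 1024 - 190 = 834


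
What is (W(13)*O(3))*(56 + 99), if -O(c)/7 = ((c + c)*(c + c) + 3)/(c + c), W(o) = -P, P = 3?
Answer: 42315/2 ≈ 21158.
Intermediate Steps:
W(o) = -3 (W(o) = -1*3 = -3)
O(c) = -7*(3 + 4*c**2)/(2*c) (O(c) = -7*((c + c)*(c + c) + 3)/(c + c) = -7*((2*c)*(2*c) + 3)/(2*c) = -7*(4*c**2 + 3)*1/(2*c) = -7*(3 + 4*c**2)*1/(2*c) = -7*(3 + 4*c**2)/(2*c))
(W(13)*O(3))*(56 + 99) = (-3*(-14*3 - 21/2/3))*(56 + 99) = -3*(-42 - 21/2*1/3)*155 = -3*(-42 - 7/2)*155 = -3*(-91/2)*155 = (273/2)*155 = 42315/2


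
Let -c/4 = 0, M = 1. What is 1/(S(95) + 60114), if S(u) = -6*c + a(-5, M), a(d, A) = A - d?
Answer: 1/60120 ≈ 1.6633e-5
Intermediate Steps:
c = 0 (c = -4*0 = 0)
S(u) = 6 (S(u) = -6*0 + (1 - 1*(-5)) = 0 + (1 + 5) = 0 + 6 = 6)
1/(S(95) + 60114) = 1/(6 + 60114) = 1/60120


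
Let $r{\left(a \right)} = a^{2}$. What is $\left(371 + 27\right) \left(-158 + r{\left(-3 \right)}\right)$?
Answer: $-59302$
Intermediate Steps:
$\left(371 + 27\right) \left(-158 + r{\left(-3 \right)}\right) = \left(371 + 27\right) \left(-158 + \left(-3\right)^{2}\right) = 398 \left(-158 + 9\right) = 398 \left(-149\right) = -59302$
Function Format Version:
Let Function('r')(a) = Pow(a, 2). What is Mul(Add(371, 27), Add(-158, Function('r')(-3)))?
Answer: -59302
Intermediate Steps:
Mul(Add(371, 27), Add(-158, Function('r')(-3))) = Mul(Add(371, 27), Add(-158, Pow(-3, 2))) = Mul(398, Add(-158, 9)) = Mul(398, -149) = -59302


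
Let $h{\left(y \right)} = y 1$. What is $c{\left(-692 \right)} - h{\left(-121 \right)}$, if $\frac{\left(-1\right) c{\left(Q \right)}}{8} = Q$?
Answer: $5657$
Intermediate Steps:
$c{\left(Q \right)} = - 8 Q$
$h{\left(y \right)} = y$
$c{\left(-692 \right)} - h{\left(-121 \right)} = \left(-8\right) \left(-692\right) - -121 = 5536 + 121 = 5657$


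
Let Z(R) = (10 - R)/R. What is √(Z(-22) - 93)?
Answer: I*√11429/11 ≈ 9.7188*I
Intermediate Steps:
Z(R) = (10 - R)/R
√(Z(-22) - 93) = √((10 - 1*(-22))/(-22) - 93) = √(-(10 + 22)/22 - 93) = √(-1/22*32 - 93) = √(-16/11 - 93) = √(-1039/11) = I*√11429/11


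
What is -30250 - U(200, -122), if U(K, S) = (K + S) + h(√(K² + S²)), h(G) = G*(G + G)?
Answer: -140096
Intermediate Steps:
h(G) = 2*G² (h(G) = G*(2*G) = 2*G²)
U(K, S) = K + S + 2*K² + 2*S² (U(K, S) = (K + S) + 2*(√(K² + S²))² = (K + S) + 2*(K² + S²) = (K + S) + (2*K² + 2*S²) = K + S + 2*K² + 2*S²)
-30250 - U(200, -122) = -30250 - (200 - 122 + 2*200² + 2*(-122)²) = -30250 - (200 - 122 + 2*40000 + 2*14884) = -30250 - (200 - 122 + 80000 + 29768) = -30250 - 1*109846 = -30250 - 109846 = -140096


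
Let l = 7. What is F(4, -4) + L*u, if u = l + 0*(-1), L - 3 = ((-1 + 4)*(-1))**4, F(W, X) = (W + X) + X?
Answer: 584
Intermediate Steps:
F(W, X) = W + 2*X
L = 84 (L = 3 + ((-1 + 4)*(-1))**4 = 3 + (3*(-1))**4 = 3 + (-3)**4 = 3 + 81 = 84)
u = 7 (u = 7 + 0*(-1) = 7 + 0 = 7)
F(4, -4) + L*u = (4 + 2*(-4)) + 84*7 = (4 - 8) + 588 = -4 + 588 = 584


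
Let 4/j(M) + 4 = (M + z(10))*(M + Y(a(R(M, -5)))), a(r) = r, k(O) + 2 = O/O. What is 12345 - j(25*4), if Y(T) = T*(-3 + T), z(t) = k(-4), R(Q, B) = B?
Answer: 42763079/3464 ≈ 12345.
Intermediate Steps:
k(O) = -1 (k(O) = -2 + O/O = -2 + 1 = -1)
z(t) = -1
j(M) = 4/(-4 + (-1 + M)*(40 + M)) (j(M) = 4/(-4 + (M - 1)*(M - 5*(-3 - 5))) = 4/(-4 + (-1 + M)*(M - 5*(-8))) = 4/(-4 + (-1 + M)*(M + 40)) = 4/(-4 + (-1 + M)*(40 + M)))
12345 - j(25*4) = 12345 - 4/(-44 + (25*4)² + 39*(25*4)) = 12345 - 4/(-44 + 100² + 39*100) = 12345 - 4/(-44 + 10000 + 3900) = 12345 - 4/13856 = 12345 - 1*1/3464 = 12345 - 1/3464 = 42763079/3464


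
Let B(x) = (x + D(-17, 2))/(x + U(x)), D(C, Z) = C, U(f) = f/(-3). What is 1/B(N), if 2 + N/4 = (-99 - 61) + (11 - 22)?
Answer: 1384/2127 ≈ 0.65068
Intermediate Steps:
U(f) = -f/3 (U(f) = f*(-⅓) = -f/3)
N = -692 (N = -8 + 4*((-99 - 61) + (11 - 22)) = -8 + 4*(-160 - 11) = -8 + 4*(-171) = -8 - 684 = -692)
B(x) = 3*(-17 + x)/(2*x) (B(x) = (x - 17)/(x - x/3) = (-17 + x)/((2*x/3)) = (-17 + x)*(3/(2*x)) = 3*(-17 + x)/(2*x))
1/B(N) = 1/((3/2)*(-17 - 692)/(-692)) = 1/((3/2)*(-1/692)*(-709)) = 1/(2127/1384) = 1384/2127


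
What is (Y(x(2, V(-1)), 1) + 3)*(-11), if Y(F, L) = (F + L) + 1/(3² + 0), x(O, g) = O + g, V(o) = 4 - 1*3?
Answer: -704/9 ≈ -78.222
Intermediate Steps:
V(o) = 1 (V(o) = 4 - 3 = 1)
Y(F, L) = ⅑ + F + L (Y(F, L) = (F + L) + 1/(9 + 0) = (F + L) + 1/9 = (F + L) + ⅑ = ⅑ + F + L)
(Y(x(2, V(-1)), 1) + 3)*(-11) = ((⅑ + (2 + 1) + 1) + 3)*(-11) = ((⅑ + 3 + 1) + 3)*(-11) = (37/9 + 3)*(-11) = (64/9)*(-11) = -704/9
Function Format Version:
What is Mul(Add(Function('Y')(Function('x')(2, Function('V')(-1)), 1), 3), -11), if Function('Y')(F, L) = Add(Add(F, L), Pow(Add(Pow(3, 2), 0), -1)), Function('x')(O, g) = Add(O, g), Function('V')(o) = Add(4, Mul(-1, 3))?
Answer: Rational(-704, 9) ≈ -78.222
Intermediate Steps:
Function('V')(o) = 1 (Function('V')(o) = Add(4, -3) = 1)
Function('Y')(F, L) = Add(Rational(1, 9), F, L) (Function('Y')(F, L) = Add(Add(F, L), Pow(Add(9, 0), -1)) = Add(Add(F, L), Pow(9, -1)) = Add(Add(F, L), Rational(1, 9)) = Add(Rational(1, 9), F, L))
Mul(Add(Function('Y')(Function('x')(2, Function('V')(-1)), 1), 3), -11) = Mul(Add(Add(Rational(1, 9), Add(2, 1), 1), 3), -11) = Mul(Add(Add(Rational(1, 9), 3, 1), 3), -11) = Mul(Add(Rational(37, 9), 3), -11) = Mul(Rational(64, 9), -11) = Rational(-704, 9)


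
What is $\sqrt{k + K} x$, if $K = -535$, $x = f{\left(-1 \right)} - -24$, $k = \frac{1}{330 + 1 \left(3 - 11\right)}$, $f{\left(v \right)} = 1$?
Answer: $\frac{75 i \sqrt{6163402}}{322} \approx 578.25 i$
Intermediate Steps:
$k = \frac{1}{322}$ ($k = \frac{1}{330 + 1 \left(-8\right)} = \frac{1}{330 - 8} = \frac{1}{322} \approx 0.0031056$)
$x = 25$ ($x = 1 - -24 = 1 + 24 = 25$)
$\sqrt{k + K} x = \sqrt{\frac{1}{322} - 535} \cdot 25 = \sqrt{- \frac{172269}{322}} \cdot 25 = \frac{3 i \sqrt{6163402}}{322} \cdot 25 = \frac{75 i \sqrt{6163402}}{322}$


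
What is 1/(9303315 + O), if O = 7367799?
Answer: 1/16671114 ≈ 5.9984e-8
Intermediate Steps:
1/(9303315 + O) = 1/(9303315 + 7367799) = 1/16671114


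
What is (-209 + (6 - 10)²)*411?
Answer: -79323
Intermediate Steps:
(-209 + (6 - 10)²)*411 = (-209 + (-4)²)*411 = (-209 + 16)*411 = -193*411 = -79323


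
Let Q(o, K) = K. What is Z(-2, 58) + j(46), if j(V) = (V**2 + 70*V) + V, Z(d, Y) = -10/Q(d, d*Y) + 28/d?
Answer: 311349/58 ≈ 5368.1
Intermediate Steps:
Z(d, Y) = 28/d - 10/(Y*d) (Z(d, Y) = -10*1/(Y*d) + 28/d = -10/(Y*d) + 28/d = 28/d - 10/(Y*d))
j(V) = V**2 + 71*V
Z(-2, 58) + j(46) = 2*(-5 + 14*58)/(58*(-2)) + 46*(71 + 46) = 2*(1/58)*(-1/2)*(-5 + 812) + 46*117 = 2*(1/58)*(-1/2)*807 + 5382 = -807/58 + 5382 = 311349/58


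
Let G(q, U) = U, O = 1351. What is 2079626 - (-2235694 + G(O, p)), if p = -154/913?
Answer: 358171574/83 ≈ 4.3153e+6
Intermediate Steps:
p = -14/83 (p = -154*1/913 = -14/83 ≈ -0.16867)
2079626 - (-2235694 + G(O, p)) = 2079626 - (-2235694 - 14/83) = 2079626 - 1*(-185562616/83) = 2079626 + 185562616/83 = 358171574/83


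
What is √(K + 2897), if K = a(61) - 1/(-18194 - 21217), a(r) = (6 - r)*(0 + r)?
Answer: I*√79041987823/13137 ≈ 21.401*I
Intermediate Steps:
a(r) = r*(6 - r) (a(r) = (6 - r)*r = r*(6 - r))
K = -132223904/39411 (K = 61*(6 - 1*61) - 1/(-18194 - 21217) = 61*(6 - 61) - 1/(-39411) = 61*(-55) - 1*(-1/39411) = -3355 + 1/39411 = -132223904/39411 ≈ -3355.0)
√(K + 2897) = √(-132223904/39411 + 2897) = √(-18050237/39411) = I*√79041987823/13137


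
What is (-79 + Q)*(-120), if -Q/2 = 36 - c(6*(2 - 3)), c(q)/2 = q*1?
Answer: 21000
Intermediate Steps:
c(q) = 2*q (c(q) = 2*(q*1) = 2*q)
Q = -96 (Q = -2*(36 - 2*6*(2 - 3)) = -2*(36 - 2*6*(-1)) = -2*(36 - 2*(-6)) = -2*(36 - 1*(-12)) = -2*(36 + 12) = -2*48 = -96)
(-79 + Q)*(-120) = (-79 - 96)*(-120) = -175*(-120) = 21000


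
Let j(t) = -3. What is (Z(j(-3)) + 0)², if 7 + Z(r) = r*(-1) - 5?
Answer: 81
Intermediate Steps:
Z(r) = -12 - r (Z(r) = -7 + (r*(-1) - 5) = -7 + (-r - 5) = -7 + (-5 - r) = -12 - r)
(Z(j(-3)) + 0)² = ((-12 - 1*(-3)) + 0)² = ((-12 + 3) + 0)² = (-9 + 0)² = (-9)² = 81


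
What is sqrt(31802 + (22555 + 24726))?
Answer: 3*sqrt(8787) ≈ 281.22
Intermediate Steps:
sqrt(31802 + (22555 + 24726)) = sqrt(31802 + 47281) = sqrt(79083) = 3*sqrt(8787)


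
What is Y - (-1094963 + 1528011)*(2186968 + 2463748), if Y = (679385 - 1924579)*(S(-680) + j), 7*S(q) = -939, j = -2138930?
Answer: 4546966017530/7 ≈ 6.4957e+11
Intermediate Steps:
S(q) = -939/7 (S(q) = (⅐)*(-939) = -939/7)
Y = 18644848854106/7 (Y = (679385 - 1924579)*(-939/7 - 2138930) = -1245194*(-14973449/7) = 18644848854106/7 ≈ 2.6636e+12)
Y - (-1094963 + 1528011)*(2186968 + 2463748) = 18644848854106/7 - (-1094963 + 1528011)*(2186968 + 2463748) = 18644848854106/7 - 433048*4650716 = 18644848854106/7 - 1*2013983262368 = 18644848854106/7 - 2013983262368 = 4546966017530/7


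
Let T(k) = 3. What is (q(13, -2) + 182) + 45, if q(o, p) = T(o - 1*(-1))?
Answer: 230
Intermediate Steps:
q(o, p) = 3
(q(13, -2) + 182) + 45 = (3 + 182) + 45 = 185 + 45 = 230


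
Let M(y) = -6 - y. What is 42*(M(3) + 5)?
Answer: -168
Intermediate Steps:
42*(M(3) + 5) = 42*((-6 - 1*3) + 5) = 42*((-6 - 3) + 5) = 42*(-9 + 5) = 42*(-4) = -168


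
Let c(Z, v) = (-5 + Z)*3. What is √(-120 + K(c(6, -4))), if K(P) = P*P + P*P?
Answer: I*√102 ≈ 10.1*I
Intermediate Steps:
c(Z, v) = -15 + 3*Z
K(P) = 2*P² (K(P) = P² + P² = 2*P²)
√(-120 + K(c(6, -4))) = √(-120 + 2*(-15 + 3*6)²) = √(-120 + 2*(-15 + 18)²) = √(-120 + 2*3²) = √(-120 + 2*9) = √(-120 + 18) = √(-102) = I*√102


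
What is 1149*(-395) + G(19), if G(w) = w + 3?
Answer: -453833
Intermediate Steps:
G(w) = 3 + w
1149*(-395) + G(19) = 1149*(-395) + (3 + 19) = -453855 + 22 = -453833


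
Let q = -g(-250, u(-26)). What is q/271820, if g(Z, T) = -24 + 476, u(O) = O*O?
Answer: -113/67955 ≈ -0.0016629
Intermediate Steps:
u(O) = O²
g(Z, T) = 452
q = -452 (q = -1*452 = -452)
q/271820 = -452/271820 = -452*1/271820 = -113/67955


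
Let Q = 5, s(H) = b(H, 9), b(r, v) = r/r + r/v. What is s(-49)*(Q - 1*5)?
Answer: 0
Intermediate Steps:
b(r, v) = 1 + r/v
s(H) = 1 + H/9 (s(H) = (H + 9)/9 = (9 + H)/9 = 1 + H/9)
s(-49)*(Q - 1*5) = (1 + (⅑)*(-49))*(5 - 1*5) = (1 - 49/9)*(5 - 5) = -40/9*0 = 0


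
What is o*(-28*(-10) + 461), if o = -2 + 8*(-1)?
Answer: -7410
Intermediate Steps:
o = -10 (o = -2 - 8 = -10)
o*(-28*(-10) + 461) = -10*(-28*(-10) + 461) = -10*(280 + 461) = -10*741 = -7410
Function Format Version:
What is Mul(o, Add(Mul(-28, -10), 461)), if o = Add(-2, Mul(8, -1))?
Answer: -7410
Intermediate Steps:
o = -10 (o = Add(-2, -8) = -10)
Mul(o, Add(Mul(-28, -10), 461)) = Mul(-10, Add(Mul(-28, -10), 461)) = Mul(-10, Add(280, 461)) = Mul(-10, 741) = -7410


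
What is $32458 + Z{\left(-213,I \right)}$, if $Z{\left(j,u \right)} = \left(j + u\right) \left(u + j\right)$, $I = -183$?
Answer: $189274$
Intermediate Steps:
$Z{\left(j,u \right)} = \left(j + u\right)^{2}$ ($Z{\left(j,u \right)} = \left(j + u\right) \left(j + u\right) = \left(j + u\right)^{2}$)
$32458 + Z{\left(-213,I \right)} = 32458 + \left(-213 - 183\right)^{2} = 32458 + \left(-396\right)^{2} = 32458 + 156816 = 189274$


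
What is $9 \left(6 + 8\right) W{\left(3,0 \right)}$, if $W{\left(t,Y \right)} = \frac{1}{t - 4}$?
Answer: $-126$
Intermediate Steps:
$W{\left(t,Y \right)} = \frac{1}{-4 + t}$
$9 \left(6 + 8\right) W{\left(3,0 \right)} = 9 \frac{6 + 8}{-4 + 3} = 9 \frac{14}{-1} = 9 \cdot 14 \left(-1\right) = 9 \left(-14\right) = -126$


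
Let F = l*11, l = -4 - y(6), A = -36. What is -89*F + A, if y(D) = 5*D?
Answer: 33250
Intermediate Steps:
l = -34 (l = -4 - 5*6 = -4 - 1*30 = -4 - 30 = -34)
F = -374 (F = -34*11 = -374)
-89*F + A = -89*(-374) - 36 = 33286 - 36 = 33250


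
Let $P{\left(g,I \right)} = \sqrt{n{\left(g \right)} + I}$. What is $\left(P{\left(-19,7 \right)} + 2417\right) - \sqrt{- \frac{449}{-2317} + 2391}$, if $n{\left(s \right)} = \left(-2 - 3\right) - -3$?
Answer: $2417 + \sqrt{5} - \frac{2 \sqrt{3209274383}}{2317} \approx 2370.3$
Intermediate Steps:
$n{\left(s \right)} = -2$ ($n{\left(s \right)} = \left(-2 - 3\right) + 3 = -5 + 3 = -2$)
$P{\left(g,I \right)} = \sqrt{-2 + I}$
$\left(P{\left(-19,7 \right)} + 2417\right) - \sqrt{- \frac{449}{-2317} + 2391} = \left(\sqrt{-2 + 7} + 2417\right) - \sqrt{- \frac{449}{-2317} + 2391} = \left(\sqrt{5} + 2417\right) - \sqrt{\left(-449\right) \left(- \frac{1}{2317}\right) + 2391} = \left(2417 + \sqrt{5}\right) - \sqrt{\frac{449}{2317} + 2391} = \left(2417 + \sqrt{5}\right) - \sqrt{\frac{5540396}{2317}} = \left(2417 + \sqrt{5}\right) - \frac{2 \sqrt{3209274383}}{2317} = 2417 + \sqrt{5} - \frac{2 \sqrt{3209274383}}{2317}$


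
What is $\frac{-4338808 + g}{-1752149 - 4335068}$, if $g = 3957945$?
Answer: $\frac{380863}{6087217} \approx 0.062568$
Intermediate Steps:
$\frac{-4338808 + g}{-1752149 - 4335068} = \frac{-4338808 + 3957945}{-1752149 - 4335068} = - \frac{380863}{-6087217} = \left(-380863\right) \left(- \frac{1}{6087217}\right) = \frac{380863}{6087217}$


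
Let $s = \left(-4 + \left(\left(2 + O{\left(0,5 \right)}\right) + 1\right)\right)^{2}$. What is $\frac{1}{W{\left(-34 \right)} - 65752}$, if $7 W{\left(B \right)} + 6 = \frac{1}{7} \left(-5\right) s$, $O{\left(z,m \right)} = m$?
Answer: $- \frac{49}{3221970} \approx -1.5208 \cdot 10^{-5}$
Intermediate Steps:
$s = 16$ ($s = \left(-4 + \left(\left(2 + 5\right) + 1\right)\right)^{2} = \left(-4 + \left(7 + 1\right)\right)^{2} = \left(-4 + 8\right)^{2} = 4^{2} = 16$)
$W{\left(B \right)} = - \frac{122}{49}$ ($W{\left(B \right)} = - \frac{6}{7} + \frac{\frac{1}{7} \left(-5\right) 16}{7} = - \frac{6}{7} + \frac{\left(- \frac{5}{7}\right) 16}{7} = - \frac{6}{7} + \frac{1}{7} \left(- \frac{80}{7}\right) = - \frac{6}{7} - \frac{80}{49} = - \frac{122}{49}$)
$\frac{1}{W{\left(-34 \right)} - 65752} = \frac{1}{- \frac{122}{49} - 65752} = \frac{1}{- \frac{3221970}{49}} = - \frac{49}{3221970}$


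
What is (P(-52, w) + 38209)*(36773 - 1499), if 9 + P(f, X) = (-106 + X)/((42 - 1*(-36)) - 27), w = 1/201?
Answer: 4604043551410/3417 ≈ 1.3474e+9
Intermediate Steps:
w = 1/201 ≈ 0.0049751
P(f, X) = -565/51 + X/51 (P(f, X) = -9 + (-106 + X)/((42 - 1*(-36)) - 27) = -9 + (-106 + X)/((42 + 36) - 27) = -9 + (-106 + X)/(78 - 27) = -9 + (-106 + X)/51 = -9 + (-106 + X)*(1/51) = -9 + (-106/51 + X/51) = -565/51 + X/51)
(P(-52, w) + 38209)*(36773 - 1499) = ((-565/51 + (1/51)*(1/201)) + 38209)*(36773 - 1499) = ((-565/51 + 1/10251) + 38209)*35274 = (-113564/10251 + 38209)*35274 = (391566895/10251)*35274 = 4604043551410/3417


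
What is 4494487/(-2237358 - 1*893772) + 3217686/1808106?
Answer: 324747375593/943569156630 ≈ 0.34417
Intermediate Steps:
4494487/(-2237358 - 1*893772) + 3217686/1808106 = 4494487/(-2237358 - 893772) + 3217686*(1/1808106) = 4494487/(-3131130) + 536281/301351 = 4494487*(-1/3131130) + 536281/301351 = -4494487/3131130 + 536281/301351 = 324747375593/943569156630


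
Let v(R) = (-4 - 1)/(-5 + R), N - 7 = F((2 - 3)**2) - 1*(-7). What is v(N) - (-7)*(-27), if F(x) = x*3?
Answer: -2273/12 ≈ -189.42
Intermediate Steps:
F(x) = 3*x
N = 17 (N = 7 + (3*(2 - 3)**2 - 1*(-7)) = 7 + (3*(-1)**2 + 7) = 7 + (3*1 + 7) = 7 + (3 + 7) = 7 + 10 = 17)
v(R) = -5/(-5 + R)
v(N) - (-7)*(-27) = -5/(-5 + 17) - (-7)*(-27) = -5/12 - 1*189 = -5*1/12 - 189 = -5/12 - 189 = -2273/12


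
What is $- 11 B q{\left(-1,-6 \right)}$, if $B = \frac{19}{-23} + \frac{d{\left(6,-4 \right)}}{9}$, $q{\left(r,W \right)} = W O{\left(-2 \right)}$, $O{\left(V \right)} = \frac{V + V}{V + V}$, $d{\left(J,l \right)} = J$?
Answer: $- \frac{242}{23} \approx -10.522$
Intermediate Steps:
$O{\left(V \right)} = 1$ ($O{\left(V \right)} = \frac{2 V}{2 V} = 2 V \frac{1}{2 V} = 1$)
$q{\left(r,W \right)} = W$ ($q{\left(r,W \right)} = W 1 = W$)
$B = - \frac{11}{69}$ ($B = \frac{19}{-23} + \frac{6}{9} = 19 \left(- \frac{1}{23}\right) + 6 \cdot \frac{1}{9} = - \frac{19}{23} + \frac{2}{3} = - \frac{11}{69} \approx -0.15942$)
$- 11 B q{\left(-1,-6 \right)} = \left(-11\right) \left(- \frac{11}{69}\right) \left(-6\right) = \frac{121}{69} \left(-6\right) = - \frac{242}{23}$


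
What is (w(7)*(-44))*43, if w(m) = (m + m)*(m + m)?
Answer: -370832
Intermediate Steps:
w(m) = 4*m**2 (w(m) = (2*m)*(2*m) = 4*m**2)
(w(7)*(-44))*43 = ((4*7**2)*(-44))*43 = ((4*49)*(-44))*43 = (196*(-44))*43 = -8624*43 = -370832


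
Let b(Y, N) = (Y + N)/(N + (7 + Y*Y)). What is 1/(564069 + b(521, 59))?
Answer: 271507/153148682563 ≈ 1.7728e-6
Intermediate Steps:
b(Y, N) = (N + Y)/(7 + N + Y²) (b(Y, N) = (N + Y)/(N + (7 + Y²)) = (N + Y)/(7 + N + Y²))
1/(564069 + b(521, 59)) = 1/(564069 + (59 + 521)/(7 + 59 + 521²)) = 1/(564069 + 580/(7 + 59 + 271441)) = 1/(564069 + 580/271507) = 1/(153148682563/271507) = 271507/153148682563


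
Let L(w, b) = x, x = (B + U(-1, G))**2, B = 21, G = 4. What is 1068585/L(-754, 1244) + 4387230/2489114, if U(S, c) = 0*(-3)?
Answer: 63375348860/26135697 ≈ 2424.9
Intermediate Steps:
U(S, c) = 0
x = 441 (x = (21 + 0)**2 = 21**2 = 441)
L(w, b) = 441
1068585/L(-754, 1244) + 4387230/2489114 = 1068585/441 + 4387230/2489114 = 1068585*(1/441) + 4387230*(1/2489114) = 50885/21 + 2193615/1244557 = 63375348860/26135697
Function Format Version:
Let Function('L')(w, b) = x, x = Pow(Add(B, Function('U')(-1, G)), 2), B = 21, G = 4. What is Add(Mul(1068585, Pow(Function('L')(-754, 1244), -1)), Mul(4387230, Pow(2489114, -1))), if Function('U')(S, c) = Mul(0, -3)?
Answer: Rational(63375348860, 26135697) ≈ 2424.9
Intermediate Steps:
Function('U')(S, c) = 0
x = 441 (x = Pow(Add(21, 0), 2) = Pow(21, 2) = 441)
Function('L')(w, b) = 441
Add(Mul(1068585, Pow(Function('L')(-754, 1244), -1)), Mul(4387230, Pow(2489114, -1))) = Add(Mul(1068585, Pow(441, -1)), Mul(4387230, Pow(2489114, -1))) = Add(Mul(1068585, Rational(1, 441)), Mul(4387230, Rational(1, 2489114))) = Add(Rational(50885, 21), Rational(2193615, 1244557)) = Rational(63375348860, 26135697)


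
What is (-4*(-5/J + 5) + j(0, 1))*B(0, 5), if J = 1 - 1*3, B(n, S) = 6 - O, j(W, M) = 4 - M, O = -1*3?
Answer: -243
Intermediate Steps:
O = -3
B(n, S) = 9 (B(n, S) = 6 - 1*(-3) = 6 + 3 = 9)
J = -2 (J = 1 - 3 = -2)
(-4*(-5/J + 5) + j(0, 1))*B(0, 5) = (-4*(-5/(-2) + 5) + (4 - 1*1))*9 = (-4*(-5*(-½) + 5) + (4 - 1))*9 = (-4*(5/2 + 5) + 3)*9 = (-4*15/2 + 3)*9 = (-30 + 3)*9 = -27*9 = -243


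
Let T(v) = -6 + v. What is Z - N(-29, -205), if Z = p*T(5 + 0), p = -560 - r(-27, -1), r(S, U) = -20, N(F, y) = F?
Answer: 569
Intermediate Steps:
p = -540 (p = -560 - 1*(-20) = -560 + 20 = -540)
Z = 540 (Z = -540*(-6 + (5 + 0)) = -540*(-6 + 5) = -540*(-1) = 540)
Z - N(-29, -205) = 540 - 1*(-29) = 540 + 29 = 569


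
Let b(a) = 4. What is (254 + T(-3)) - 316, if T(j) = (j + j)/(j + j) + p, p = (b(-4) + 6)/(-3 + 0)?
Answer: -193/3 ≈ -64.333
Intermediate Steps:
p = -10/3 (p = (4 + 6)/(-3 + 0) = 10/(-3) = 10*(-1/3) = -10/3 ≈ -3.3333)
T(j) = -7/3 (T(j) = (j + j)/(j + j) - 10/3 = (2*j)/((2*j)) - 10/3 = (2*j)*(1/(2*j)) - 10/3 = 1 - 10/3 = -7/3)
(254 + T(-3)) - 316 = (254 - 7/3) - 316 = 755/3 - 316 = -193/3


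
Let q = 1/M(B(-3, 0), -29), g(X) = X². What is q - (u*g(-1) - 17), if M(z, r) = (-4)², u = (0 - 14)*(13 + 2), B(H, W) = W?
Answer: 3633/16 ≈ 227.06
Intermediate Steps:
u = -210 (u = -14*15 = -210)
M(z, r) = 16
q = 1/16 ≈ 0.062500
q - (u*g(-1) - 17) = 1/16 - (-210*(-1)² - 17) = 1/16 - (-210*1 - 17) = 1/16 - (-210 - 17) = 1/16 - 1*(-227) = 1/16 + 227 = 3633/16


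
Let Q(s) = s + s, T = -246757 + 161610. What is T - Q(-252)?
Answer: -84643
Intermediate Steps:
T = -85147
Q(s) = 2*s
T - Q(-252) = -85147 - 2*(-252) = -85147 - 1*(-504) = -85147 + 504 = -84643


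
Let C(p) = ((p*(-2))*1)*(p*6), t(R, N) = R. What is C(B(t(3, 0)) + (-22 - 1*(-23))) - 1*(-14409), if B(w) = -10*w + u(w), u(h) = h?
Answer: 6297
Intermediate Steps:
B(w) = -9*w (B(w) = -10*w + w = -9*w)
C(p) = -12*p**2 (C(p) = (-2*p*1)*(6*p) = (-2*p)*(6*p) = -12*p**2)
C(B(t(3, 0)) + (-22 - 1*(-23))) - 1*(-14409) = -12*(-9*3 + (-22 - 1*(-23)))**2 - 1*(-14409) = -12*(-27 + (-22 + 23))**2 + 14409 = -12*(-27 + 1)**2 + 14409 = -12*(-26)**2 + 14409 = -12*676 + 14409 = -8112 + 14409 = 6297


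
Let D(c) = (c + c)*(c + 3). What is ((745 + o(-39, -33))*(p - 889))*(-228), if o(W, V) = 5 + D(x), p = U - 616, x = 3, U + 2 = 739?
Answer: 137631744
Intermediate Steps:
U = 737 (U = -2 + 739 = 737)
p = 121 (p = 737 - 616 = 121)
D(c) = 2*c*(3 + c) (D(c) = (2*c)*(3 + c) = 2*c*(3 + c))
o(W, V) = 41 (o(W, V) = 5 + 2*3*(3 + 3) = 5 + 2*3*6 = 5 + 36 = 41)
((745 + o(-39, -33))*(p - 889))*(-228) = ((745 + 41)*(121 - 889))*(-228) = (786*(-768))*(-228) = -603648*(-228) = 137631744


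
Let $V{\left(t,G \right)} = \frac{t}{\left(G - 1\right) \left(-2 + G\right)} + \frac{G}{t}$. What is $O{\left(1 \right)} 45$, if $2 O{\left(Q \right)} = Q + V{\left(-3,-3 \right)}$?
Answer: $\frac{333}{8} \approx 41.625$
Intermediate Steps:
$V{\left(t,G \right)} = \frac{G}{t} + \frac{t}{\left(-1 + G\right) \left(-2 + G\right)}$ ($V{\left(t,G \right)} = \frac{t}{\left(-1 + G\right) \left(-2 + G\right)} + \frac{G}{t} = \frac{G}{t} + \frac{t}{\left(-1 + G\right) \left(-2 + G\right)}$)
$O{\left(Q \right)} = \frac{17}{40} + \frac{Q}{2}$ ($O{\left(Q \right)} = \frac{Q + \frac{\left(-3\right)^{3} + \left(-3\right)^{2} - 3 \left(-3\right)^{2} + 2 \left(-3\right)}{\left(-3\right) \left(2 + \left(-3\right)^{2} - -9\right)}}{2} = \frac{Q - \frac{-27 + 9 - 27 - 6}{3 \left(2 + 9 + 9\right)}}{2} = \frac{Q - \frac{-27 + 9 - 27 - 6}{3 \cdot 20}}{2} = \frac{Q - \frac{1}{60} \left(-51\right)}{2} = \frac{Q + \frac{17}{20}}{2} = \frac{\frac{17}{20} + Q}{2} = \frac{17}{40} + \frac{Q}{2}$)
$O{\left(1 \right)} 45 = \left(\frac{17}{40} + \frac{1}{2} \cdot 1\right) 45 = \left(\frac{17}{40} + \frac{1}{2}\right) 45 = \frac{37}{40} \cdot 45 = \frac{333}{8}$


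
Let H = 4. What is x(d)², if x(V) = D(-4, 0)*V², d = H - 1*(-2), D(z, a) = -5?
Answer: 32400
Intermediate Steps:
d = 6 (d = 4 - 1*(-2) = 4 + 2 = 6)
x(V) = -5*V²
x(d)² = (-5*6²)² = (-5*36)² = (-180)² = 32400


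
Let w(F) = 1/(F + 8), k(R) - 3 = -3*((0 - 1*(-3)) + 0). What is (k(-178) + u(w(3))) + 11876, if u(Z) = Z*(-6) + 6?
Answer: 130630/11 ≈ 11875.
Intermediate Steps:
k(R) = -6 (k(R) = 3 - 3*((0 - 1*(-3)) + 0) = 3 - 3*((0 + 3) + 0) = 3 - 3*(3 + 0) = 3 - 3*3 = 3 - 9 = -6)
w(F) = 1/(8 + F)
u(Z) = 6 - 6*Z (u(Z) = -6*Z + 6 = 6 - 6*Z)
(k(-178) + u(w(3))) + 11876 = (-6 + (6 - 6/(8 + 3))) + 11876 = (-6 + (6 - 6/11)) + 11876 = (-6 + 60/11) + 11876 = -6/11 + 11876 = 130630/11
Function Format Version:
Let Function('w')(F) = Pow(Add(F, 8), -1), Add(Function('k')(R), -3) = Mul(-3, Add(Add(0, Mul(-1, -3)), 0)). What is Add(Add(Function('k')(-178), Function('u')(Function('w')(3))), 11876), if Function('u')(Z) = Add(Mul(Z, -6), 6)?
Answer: Rational(130630, 11) ≈ 11875.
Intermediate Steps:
Function('k')(R) = -6 (Function('k')(R) = Add(3, Mul(-3, Add(Add(0, Mul(-1, -3)), 0))) = Add(3, Mul(-3, Add(Add(0, 3), 0))) = Add(3, Mul(-3, Add(3, 0))) = Add(3, Mul(-3, 3)) = Add(3, -9) = -6)
Function('w')(F) = Pow(Add(8, F), -1)
Function('u')(Z) = Add(6, Mul(-6, Z)) (Function('u')(Z) = Add(Mul(-6, Z), 6) = Add(6, Mul(-6, Z)))
Add(Add(Function('k')(-178), Function('u')(Function('w')(3))), 11876) = Add(Add(-6, Add(6, Mul(-6, Pow(Add(8, 3), -1)))), 11876) = Add(Add(-6, Add(6, Mul(-6, Pow(11, -1)))), 11876) = Add(Add(-6, Add(6, Mul(-6, Rational(1, 11)))), 11876) = Add(Add(-6, Add(6, Rational(-6, 11))), 11876) = Add(Add(-6, Rational(60, 11)), 11876) = Add(Rational(-6, 11), 11876) = Rational(130630, 11)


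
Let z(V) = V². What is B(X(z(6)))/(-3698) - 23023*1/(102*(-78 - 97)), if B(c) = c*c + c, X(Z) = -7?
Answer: 6027811/4714950 ≈ 1.2784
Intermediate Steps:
B(c) = c + c² (B(c) = c² + c = c + c²)
B(X(z(6)))/(-3698) - 23023*1/(102*(-78 - 97)) = -7*(1 - 7)/(-3698) - 23023*1/(102*(-78 - 97)) = -7*(-6)*(-1/3698) - 23023/(102*(-175)) = 42*(-1/3698) - 23023/(-17850) = -21/1849 - 23023*(-1/17850) = -21/1849 + 3289/2550 = 6027811/4714950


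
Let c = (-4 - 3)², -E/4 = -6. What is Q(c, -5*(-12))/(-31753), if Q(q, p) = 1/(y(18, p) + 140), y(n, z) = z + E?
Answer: -1/7112672 ≈ -1.4059e-7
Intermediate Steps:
E = 24 (E = -4*(-6) = 24)
y(n, z) = 24 + z (y(n, z) = z + 24 = 24 + z)
c = 49 (c = (-7)² = 49)
Q(q, p) = 1/(164 + p) (Q(q, p) = 1/((24 + p) + 140) = 1/(164 + p))
Q(c, -5*(-12))/(-31753) = 1/((164 - 5*(-12))*(-31753)) = -1/31753/(164 + 60) = -1/31753/224 = (1/224)*(-1/31753) = -1/7112672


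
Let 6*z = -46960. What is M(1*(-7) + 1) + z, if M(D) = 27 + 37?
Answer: -23288/3 ≈ -7762.7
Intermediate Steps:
M(D) = 64
z = -23480/3 (z = (⅙)*(-46960) = -23480/3 ≈ -7826.7)
M(1*(-7) + 1) + z = 64 - 23480/3 = -23288/3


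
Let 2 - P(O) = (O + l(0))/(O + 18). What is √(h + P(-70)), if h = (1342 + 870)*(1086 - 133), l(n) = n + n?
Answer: √1425032778/26 ≈ 1451.9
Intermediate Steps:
l(n) = 2*n
P(O) = 2 - O/(18 + O) (P(O) = 2 - (O + 2*0)/(O + 18) = 2 - (O + 0)/(18 + O) = 2 - O/(18 + O))
h = 2108036 (h = 2212*953 = 2108036)
√(h + P(-70)) = √(2108036 + (36 - 70)/(18 - 70)) = √(2108036 - 34/(-52)) = √(2108036 - 1/52*(-34)) = √(2108036 + 17/26) = √(54808953/26) = √1425032778/26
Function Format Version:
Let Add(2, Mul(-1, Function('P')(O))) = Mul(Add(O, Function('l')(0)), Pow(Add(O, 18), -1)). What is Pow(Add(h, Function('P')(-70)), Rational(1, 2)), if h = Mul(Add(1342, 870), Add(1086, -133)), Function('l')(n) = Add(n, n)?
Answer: Mul(Rational(1, 26), Pow(1425032778, Rational(1, 2))) ≈ 1451.9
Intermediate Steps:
Function('l')(n) = Mul(2, n)
Function('P')(O) = Add(2, Mul(-1, O, Pow(Add(18, O), -1))) (Function('P')(O) = Add(2, Mul(-1, Mul(Add(O, Mul(2, 0)), Pow(Add(O, 18), -1)))) = Add(2, Mul(-1, Mul(Add(O, 0), Pow(Add(18, O), -1)))) = Add(2, Mul(-1, Mul(O, Pow(Add(18, O), -1)))) = Add(2, Mul(-1, O, Pow(Add(18, O), -1))))
h = 2108036 (h = Mul(2212, 953) = 2108036)
Pow(Add(h, Function('P')(-70)), Rational(1, 2)) = Pow(Add(2108036, Mul(Pow(Add(18, -70), -1), Add(36, -70))), Rational(1, 2)) = Pow(Add(2108036, Mul(Pow(-52, -1), -34)), Rational(1, 2)) = Pow(Add(2108036, Mul(Rational(-1, 52), -34)), Rational(1, 2)) = Pow(Add(2108036, Rational(17, 26)), Rational(1, 2)) = Pow(Rational(54808953, 26), Rational(1, 2)) = Mul(Rational(1, 26), Pow(1425032778, Rational(1, 2)))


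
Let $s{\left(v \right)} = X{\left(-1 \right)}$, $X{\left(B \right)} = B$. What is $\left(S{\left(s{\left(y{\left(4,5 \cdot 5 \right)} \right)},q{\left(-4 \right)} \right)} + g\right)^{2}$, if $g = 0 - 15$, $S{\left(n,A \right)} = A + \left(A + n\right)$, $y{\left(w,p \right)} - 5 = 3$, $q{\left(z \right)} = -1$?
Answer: $324$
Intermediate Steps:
$y{\left(w,p \right)} = 8$ ($y{\left(w,p \right)} = 5 + 3 = 8$)
$s{\left(v \right)} = -1$
$S{\left(n,A \right)} = n + 2 A$
$g = -15$ ($g = 0 - 15 = -15$)
$\left(S{\left(s{\left(y{\left(4,5 \cdot 5 \right)} \right)},q{\left(-4 \right)} \right)} + g\right)^{2} = \left(\left(-1 + 2 \left(-1\right)\right) - 15\right)^{2} = \left(\left(-1 - 2\right) - 15\right)^{2} = \left(-3 - 15\right)^{2} = \left(-18\right)^{2} = 324$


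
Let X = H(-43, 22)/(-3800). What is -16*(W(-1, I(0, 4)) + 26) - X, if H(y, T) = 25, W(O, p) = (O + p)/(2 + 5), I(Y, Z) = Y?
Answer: -440185/1064 ≈ -413.71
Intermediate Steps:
W(O, p) = O/7 + p/7 (W(O, p) = (O + p)/7 = (O + p)*(⅐) = O/7 + p/7)
X = -1/152 (X = 25/(-3800) = 25*(-1/3800) = -1/152 ≈ -0.0065789)
-16*(W(-1, I(0, 4)) + 26) - X = -16*(((⅐)*(-1) + (⅐)*0) + 26) - 1*(-1/152) = -16*((-⅐ + 0) + 26) + 1/152 = -16*(-⅐ + 26) + 1/152 = -16*181/7 + 1/152 = -2896/7 + 1/152 = -440185/1064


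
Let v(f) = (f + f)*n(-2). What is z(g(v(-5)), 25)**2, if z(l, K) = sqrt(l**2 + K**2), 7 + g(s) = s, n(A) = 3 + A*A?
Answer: 6554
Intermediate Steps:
n(A) = 3 + A**2
v(f) = 14*f (v(f) = (f + f)*(3 + (-2)**2) = (2*f)*(3 + 4) = (2*f)*7 = 14*f)
g(s) = -7 + s
z(l, K) = sqrt(K**2 + l**2)
z(g(v(-5)), 25)**2 = (sqrt(25**2 + (-7 + 14*(-5))**2))**2 = (sqrt(625 + (-7 - 70)**2))**2 = (sqrt(625 + (-77)**2))**2 = (sqrt(625 + 5929))**2 = (sqrt(6554))**2 = 6554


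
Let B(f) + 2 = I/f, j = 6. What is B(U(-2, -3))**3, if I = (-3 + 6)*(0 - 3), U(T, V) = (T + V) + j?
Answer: -1331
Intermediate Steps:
U(T, V) = 6 + T + V (U(T, V) = (T + V) + 6 = 6 + T + V)
I = -9 (I = 3*(-3) = -9)
B(f) = -2 - 9/f
B(U(-2, -3))**3 = (-2 - 9/(6 - 2 - 3))**3 = (-2 - 9/1)**3 = (-2 - 9*1)**3 = (-2 - 9)**3 = (-11)**3 = -1331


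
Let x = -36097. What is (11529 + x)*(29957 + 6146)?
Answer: -886978504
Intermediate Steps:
(11529 + x)*(29957 + 6146) = (11529 - 36097)*(29957 + 6146) = -24568*36103 = -886978504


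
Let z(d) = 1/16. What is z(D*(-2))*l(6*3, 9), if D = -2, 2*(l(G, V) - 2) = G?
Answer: 11/16 ≈ 0.68750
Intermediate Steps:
l(G, V) = 2 + G/2
z(d) = 1/16
z(D*(-2))*l(6*3, 9) = (2 + (6*3)/2)/16 = (2 + (1/2)*18)/16 = (2 + 9)/16 = (1/16)*11 = 11/16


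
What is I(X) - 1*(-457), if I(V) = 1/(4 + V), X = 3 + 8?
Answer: 6856/15 ≈ 457.07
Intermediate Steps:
X = 11
I(X) - 1*(-457) = 1/(4 + 11) - 1*(-457) = 1/15 + 457 = 6856/15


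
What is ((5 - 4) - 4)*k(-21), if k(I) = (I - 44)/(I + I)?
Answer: -65/14 ≈ -4.6429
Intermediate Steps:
k(I) = (-44 + I)/(2*I) (k(I) = (-44 + I)/((2*I)) = (-44 + I)*(1/(2*I)) = (-44 + I)/(2*I))
((5 - 4) - 4)*k(-21) = ((5 - 4) - 4)*((½)*(-44 - 21)/(-21)) = (1 - 4)*((½)*(-1/21)*(-65)) = -3*65/42 = -65/14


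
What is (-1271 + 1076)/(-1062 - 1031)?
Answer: 15/161 ≈ 0.093168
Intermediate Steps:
(-1271 + 1076)/(-1062 - 1031) = -195/(-2093) = -1/2093*(-195) = 15/161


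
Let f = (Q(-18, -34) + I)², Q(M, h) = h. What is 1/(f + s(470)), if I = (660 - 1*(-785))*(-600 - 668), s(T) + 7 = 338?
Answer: 1/3357301302767 ≈ 2.9786e-13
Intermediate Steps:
s(T) = 331 (s(T) = -7 + 338 = 331)
I = -1832260 (I = (660 + 785)*(-1268) = 1445*(-1268) = -1832260)
f = 3357301302436 (f = (-34 - 1832260)² = (-1832294)² = 3357301302436)
1/(f + s(470)) = 1/(3357301302436 + 331) = 1/3357301302767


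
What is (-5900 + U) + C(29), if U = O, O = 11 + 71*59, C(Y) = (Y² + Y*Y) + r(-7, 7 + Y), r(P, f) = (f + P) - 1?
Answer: 10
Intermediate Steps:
r(P, f) = -1 + P + f (r(P, f) = (P + f) - 1 = -1 + P + f)
C(Y) = -1 + Y + 2*Y² (C(Y) = (Y² + Y*Y) + (-1 - 7 + (7 + Y)) = (Y² + Y²) + (-1 + Y) = 2*Y² + (-1 + Y) = -1 + Y + 2*Y²)
O = 4200 (O = 11 + 4189 = 4200)
U = 4200
(-5900 + U) + C(29) = (-5900 + 4200) + (-1 + 29 + 2*29²) = -1700 + (-1 + 29 + 2*841) = -1700 + (-1 + 29 + 1682) = -1700 + 1710 = 10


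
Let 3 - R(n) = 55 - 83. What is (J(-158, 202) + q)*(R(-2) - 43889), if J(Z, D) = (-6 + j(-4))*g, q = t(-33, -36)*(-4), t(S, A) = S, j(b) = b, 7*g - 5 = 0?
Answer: -38331892/7 ≈ -5.4760e+6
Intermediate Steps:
g = 5/7 (g = 5/7 + (⅐)*0 = 5/7 + 0 = 5/7 ≈ 0.71429)
q = 132 (q = -33*(-4) = 132)
R(n) = 31 (R(n) = 3 - (55 - 83) = 3 - 1*(-28) = 3 + 28 = 31)
J(Z, D) = -50/7 (J(Z, D) = (-6 - 4)*(5/7) = -10*5/7 = -50/7)
(J(-158, 202) + q)*(R(-2) - 43889) = (-50/7 + 132)*(31 - 43889) = (874/7)*(-43858) = -38331892/7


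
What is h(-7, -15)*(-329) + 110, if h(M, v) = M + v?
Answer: 7348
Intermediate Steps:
h(-7, -15)*(-329) + 110 = (-7 - 15)*(-329) + 110 = -22*(-329) + 110 = 7238 + 110 = 7348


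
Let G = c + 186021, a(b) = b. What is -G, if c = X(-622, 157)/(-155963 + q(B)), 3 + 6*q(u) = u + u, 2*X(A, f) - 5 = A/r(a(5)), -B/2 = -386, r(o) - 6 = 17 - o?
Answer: -521363103197/2802711 ≈ -1.8602e+5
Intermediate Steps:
r(o) = 23 - o (r(o) = 6 + (17 - o) = 23 - o)
B = 772 (B = -2*(-386) = 772)
X(A, f) = 5/2 + A/36 (X(A, f) = 5/2 + (A/(23 - 1*5))/2 = 5/2 + (A/(23 - 5))/2 = 5/2 + (A/18)/2 = 5/2 + A/36)
q(u) = -½ + u/3 (q(u) = -½ + (u + u)/6 = -½ + (2*u)/6 = -½ + u/3)
c = 266/2802711 (c = (5/2 + (1/36)*(-622))/(-155963 + (-½ + (⅓)*772)) = (5/2 - 311/18)/(-155963 + (-½ + 772/3)) = -133/(9*(-155963 + 1541/6)) = -133/(9*(-934237/6)) = -133/9*(-6/934237) = 266/2802711 ≈ 9.4908e-5)
G = 521363103197/2802711 (G = 266/2802711 + 186021 = 521363103197/2802711 ≈ 1.8602e+5)
-G = -1*521363103197/2802711 = -521363103197/2802711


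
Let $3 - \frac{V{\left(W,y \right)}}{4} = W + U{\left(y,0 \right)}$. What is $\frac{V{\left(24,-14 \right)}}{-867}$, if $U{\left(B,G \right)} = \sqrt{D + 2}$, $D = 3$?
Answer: $\frac{28}{289} + \frac{4 \sqrt{5}}{867} \approx 0.1072$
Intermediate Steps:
$U{\left(B,G \right)} = \sqrt{5}$ ($U{\left(B,G \right)} = \sqrt{3 + 2} = \sqrt{5}$)
$V{\left(W,y \right)} = 12 - 4 W - 4 \sqrt{5}$ ($V{\left(W,y \right)} = 12 - 4 \left(W + \sqrt{5}\right) = 12 - \left(4 W + 4 \sqrt{5}\right) = 12 - 4 W - 4 \sqrt{5}$)
$\frac{V{\left(24,-14 \right)}}{-867} = \frac{12 - 96 - 4 \sqrt{5}}{-867} = \left(12 - 96 - 4 \sqrt{5}\right) \left(- \frac{1}{867}\right) = \left(-84 - 4 \sqrt{5}\right) \left(- \frac{1}{867}\right) = \frac{28}{289} + \frac{4 \sqrt{5}}{867}$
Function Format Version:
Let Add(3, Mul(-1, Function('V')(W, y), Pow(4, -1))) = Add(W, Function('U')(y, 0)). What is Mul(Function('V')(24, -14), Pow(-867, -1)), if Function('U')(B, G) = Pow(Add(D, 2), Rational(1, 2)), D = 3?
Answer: Add(Rational(28, 289), Mul(Rational(4, 867), Pow(5, Rational(1, 2)))) ≈ 0.10720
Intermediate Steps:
Function('U')(B, G) = Pow(5, Rational(1, 2)) (Function('U')(B, G) = Pow(Add(3, 2), Rational(1, 2)) = Pow(5, Rational(1, 2)))
Function('V')(W, y) = Add(12, Mul(-4, W), Mul(-4, Pow(5, Rational(1, 2)))) (Function('V')(W, y) = Add(12, Mul(-4, Add(W, Pow(5, Rational(1, 2))))) = Add(12, Add(Mul(-4, W), Mul(-4, Pow(5, Rational(1, 2))))) = Add(12, Mul(-4, W), Mul(-4, Pow(5, Rational(1, 2)))))
Mul(Function('V')(24, -14), Pow(-867, -1)) = Mul(Add(12, Mul(-4, 24), Mul(-4, Pow(5, Rational(1, 2)))), Pow(-867, -1)) = Mul(Add(12, -96, Mul(-4, Pow(5, Rational(1, 2)))), Rational(-1, 867)) = Mul(Add(-84, Mul(-4, Pow(5, Rational(1, 2)))), Rational(-1, 867)) = Add(Rational(28, 289), Mul(Rational(4, 867), Pow(5, Rational(1, 2))))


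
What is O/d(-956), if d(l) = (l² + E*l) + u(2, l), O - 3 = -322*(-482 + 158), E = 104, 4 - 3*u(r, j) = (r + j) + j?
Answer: 104331/815150 ≈ 0.12799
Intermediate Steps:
u(r, j) = 4/3 - 2*j/3 - r/3 (u(r, j) = 4/3 - ((r + j) + j)/3 = 4/3 - ((j + r) + j)/3 = 4/3 - (r + 2*j)/3 = 4/3 + (-2*j/3 - r/3) = 4/3 - 2*j/3 - r/3)
O = 104331 (O = 3 - 322*(-482 + 158) = 3 - 322*(-324) = 3 + 104328 = 104331)
d(l) = ⅔ + l² + 310*l/3 (d(l) = (l² + 104*l) + (4/3 - 2*l/3 - ⅓*2) = (l² + 104*l) + (4/3 - 2*l/3 - ⅔) = (l² + 104*l) + (⅔ - 2*l/3) = ⅔ + l² + 310*l/3)
O/d(-956) = 104331/(⅔ + (-956)² + (310/3)*(-956)) = 104331/(⅔ + 913936 - 296360/3) = 104331/815150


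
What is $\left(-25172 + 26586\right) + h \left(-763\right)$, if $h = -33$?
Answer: $26593$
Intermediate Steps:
$\left(-25172 + 26586\right) + h \left(-763\right) = \left(-25172 + 26586\right) - -25179 = 1414 + 25179 = 26593$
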